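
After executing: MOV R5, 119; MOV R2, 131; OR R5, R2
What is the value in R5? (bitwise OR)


Register state trace:
  MOV R5, 119  → R5 = 119 (0b01110111)
  MOV R2, 131  → R2 = 131 (0b10000011)
  OR R5, R2   → R5 = 119 OR 131 = 247 (0b11110111)
Final: R5 = 247

247


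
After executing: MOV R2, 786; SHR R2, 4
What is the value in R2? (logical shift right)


Register state trace:
  MOV R2, 786  → R2 = 786
  SHR R2, 4  → R2 = 786 >> 4 = 786 // 2^4 = 49
Final: R2 = 49

49


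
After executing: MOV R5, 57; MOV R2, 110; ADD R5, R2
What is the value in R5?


Register state trace:
  MOV R5, 57  → R5 = 57
  MOV R2, 110  → R2 = 110
  ADD R5, R2  → R5 = 57 + 110 = 167
Final: R5 = 167

167


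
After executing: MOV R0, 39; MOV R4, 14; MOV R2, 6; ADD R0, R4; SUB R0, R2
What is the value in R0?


Register state trace:
  MOV R0, 39  → R0 = 39
  MOV R4, 14  → R4 = 14
  MOV R2, 6  → R2 = 6
  ADD R0, R4  → R0 = 39 + 14 = 53
  SUB R0, R2  → R0 = 53 - 6 = 47
Final: R0 = 47

47


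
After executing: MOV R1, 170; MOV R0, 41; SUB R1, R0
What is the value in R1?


Register state trace:
  MOV R1, 170  → R1 = 170
  MOV R0, 41  → R0 = 41
  SUB R1, R0  → R1 = 170 - 41 = 129
Final: R1 = 129

129


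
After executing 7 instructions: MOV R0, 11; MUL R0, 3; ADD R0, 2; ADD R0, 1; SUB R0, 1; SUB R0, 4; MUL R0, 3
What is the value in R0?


Register state trace:
  MOV R0, 11  → R0 = 11
  MUL R0, 3  → R0 = 11 * 3 = 33
  ADD R0, 2  → R0 = 33 + 2 = 35
  ADD R0, 1  → R0 = 35 + 1 = 36
  SUB R0, 1  → R0 = 36 - 1 = 35
  SUB R0, 4  → R0 = 35 - 4 = 31
  MUL R0, 3  → R0 = 31 * 3 = 93
Final: R0 = 93

93


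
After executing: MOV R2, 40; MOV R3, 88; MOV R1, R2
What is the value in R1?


Register state trace:
  MOV R2, 40  → R2 = 40
  MOV R3, 88  → R3 = 88
  MOV R1, R2  → R1 = 40
Final: R1 = 40

40


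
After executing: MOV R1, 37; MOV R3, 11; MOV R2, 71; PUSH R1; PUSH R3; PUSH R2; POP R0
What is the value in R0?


Stack trace (top is rightmost):
  MOV R1, 37  → R1 = 37
  MOV R3, 11  → R3 = 11
  MOV R2, 71  → R2 = 71
  PUSH R1  → stack: [37]
  PUSH R3  → stack: [37, 11]
  PUSH R2  → stack: [37, 11, 71]
  POP R0  → R0 = 71, stack: [37, 11]
Final: R0 = 71

71


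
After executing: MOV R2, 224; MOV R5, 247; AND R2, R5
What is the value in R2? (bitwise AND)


Register state trace:
  MOV R2, 224  → R2 = 224 (0b11100000)
  MOV R5, 247  → R5 = 247 (0b11110111)
  AND R2, R5  → R2 = 224 AND 247 = 224 (0b11100000)
Final: R2 = 224

224


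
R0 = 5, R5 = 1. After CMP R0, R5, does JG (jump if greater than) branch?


Trace:
  R0 = 5, R5 = 1
  CMP R0, R5  → compares 5 vs 1
  JG checks: is 5 greater than 1?
  5 > 1, so condition is true
Branch taken: Yes

Yes


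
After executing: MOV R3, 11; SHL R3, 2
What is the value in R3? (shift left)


Register state trace:
  MOV R3, 11  → R3 = 11
  SHL R3, 2  → R3 = 11 << 2 = 11 * 2^2 = 44
Final: R3 = 44

44


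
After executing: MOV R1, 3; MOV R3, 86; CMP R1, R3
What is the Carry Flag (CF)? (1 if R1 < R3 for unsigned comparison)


Register state trace:
  MOV R1, 3  → R1 = 3
  MOV R3, 86  → R3 = 86
  CMP R1, R3  → unsigned 3 - 86: borrow occurs
  3 < 86, so CF = 1
CF = 1

1


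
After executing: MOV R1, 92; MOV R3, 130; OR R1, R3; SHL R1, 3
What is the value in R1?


Register state trace:
  MOV R1, 92  → R1 = 92 (0b01011100)
  MOV R3, 130  → R3 = 130 (0b10000010)
  OR R1, R3  → R1 = 92 OR 130 = 222 (0b11011110)
  SHL R1, 3  → R1 = 222 << 3 = 1776
Final: R1 = 1776

1776


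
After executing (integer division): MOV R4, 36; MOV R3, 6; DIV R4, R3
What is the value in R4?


Register state trace:
  MOV R4, 36  → R4 = 36
  MOV R3, 6  → R3 = 6
  DIV R4, R3  → R4 = 36 // 6 = 6
Final: R4 = 6

6


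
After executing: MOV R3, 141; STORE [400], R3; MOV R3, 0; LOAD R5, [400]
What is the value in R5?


Register and memory trace:
  MOV R3, 141  → R3 = 141
  STORE [400], R3  → mem[400] = 141
  MOV R3, 0  → R3 = 0
  LOAD R5, [400]  → R5 = mem[400] = 141
Final: R5 = 141

141


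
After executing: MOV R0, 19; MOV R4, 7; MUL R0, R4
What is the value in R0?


Register state trace:
  MOV R0, 19  → R0 = 19
  MOV R4, 7  → R4 = 7
  MUL R0, R4  → R0 = 19 * 7 = 133
Final: R0 = 133

133


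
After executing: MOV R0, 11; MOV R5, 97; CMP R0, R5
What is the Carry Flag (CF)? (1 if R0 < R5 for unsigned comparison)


Register state trace:
  MOV R0, 11  → R0 = 11
  MOV R5, 97  → R5 = 97
  CMP R0, R5  → unsigned 11 - 97: borrow occurs
  11 < 97, so CF = 1
CF = 1

1


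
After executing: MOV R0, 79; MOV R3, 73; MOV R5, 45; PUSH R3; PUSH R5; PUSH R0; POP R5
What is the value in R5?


Stack trace (top is rightmost):
  MOV R0, 79  → R0 = 79
  MOV R3, 73  → R3 = 73
  MOV R5, 45  → R5 = 45
  PUSH R3  → stack: [73]
  PUSH R5  → stack: [73, 45]
  PUSH R0  → stack: [73, 45, 79]
  POP R5  → R5 = 79, stack: [73, 45]
Final: R5 = 79

79


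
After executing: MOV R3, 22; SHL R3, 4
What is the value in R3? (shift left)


Register state trace:
  MOV R3, 22  → R3 = 22
  SHL R3, 4  → R3 = 22 << 4 = 22 * 2^4 = 352
Final: R3 = 352

352


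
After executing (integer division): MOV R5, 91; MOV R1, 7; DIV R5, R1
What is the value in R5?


Register state trace:
  MOV R5, 91  → R5 = 91
  MOV R1, 7  → R1 = 7
  DIV R5, R1  → R5 = 91 // 7 = 13
Final: R5 = 13

13


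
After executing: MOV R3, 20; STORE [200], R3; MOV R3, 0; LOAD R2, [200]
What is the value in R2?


Register and memory trace:
  MOV R3, 20  → R3 = 20
  STORE [200], R3  → mem[200] = 20
  MOV R3, 0  → R3 = 0
  LOAD R2, [200]  → R2 = mem[200] = 20
Final: R2 = 20

20


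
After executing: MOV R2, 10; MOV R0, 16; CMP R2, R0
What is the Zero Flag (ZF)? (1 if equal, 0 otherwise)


Register state trace:
  MOV R2, 10  → R2 = 10
  MOV R0, 16  → R0 = 16
  CMP R2, R0  → computes 10 - 16 = -6
  Result is nonzero, so values are not equal
ZF = 0

0


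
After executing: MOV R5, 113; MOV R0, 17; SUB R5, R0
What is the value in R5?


Register state trace:
  MOV R5, 113  → R5 = 113
  MOV R0, 17  → R0 = 17
  SUB R5, R0  → R5 = 113 - 17 = 96
Final: R5 = 96

96


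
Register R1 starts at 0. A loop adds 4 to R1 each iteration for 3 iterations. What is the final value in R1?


Starting value: R1 = 0
  Iter 1: R1 = 0 + 4 = 4
  Iter 2: R1 = 4 + 4 = 8
  Iter 3: R1 = 8 + 4 = 12
Final: R1 = 12

12


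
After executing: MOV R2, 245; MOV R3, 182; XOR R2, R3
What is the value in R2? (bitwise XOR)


Register state trace:
  MOV R2, 245  → R2 = 245 (0b11110101)
  MOV R3, 182  → R3 = 182 (0b10110110)
  XOR R2, R3  → R2 = 245 XOR 182 = 67 (0b01000011)
Final: R2 = 67

67


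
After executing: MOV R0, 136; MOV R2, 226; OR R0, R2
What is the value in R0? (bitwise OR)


Register state trace:
  MOV R0, 136  → R0 = 136 (0b10001000)
  MOV R2, 226  → R2 = 226 (0b11100010)
  OR R0, R2   → R0 = 136 OR 226 = 234 (0b11101010)
Final: R0 = 234

234


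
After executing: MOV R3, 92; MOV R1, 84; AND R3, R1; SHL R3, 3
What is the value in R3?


Register state trace:
  MOV R3, 92  → R3 = 92 (0b01011100)
  MOV R1, 84  → R1 = 84 (0b01010100)
  AND R3, R1  → R3 = 92 AND 84 = 84 (0b01010100)
  SHL R3, 3  → R3 = 84 << 3 = 672
Final: R3 = 672

672


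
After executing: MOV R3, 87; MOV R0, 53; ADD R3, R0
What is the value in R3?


Register state trace:
  MOV R3, 87  → R3 = 87
  MOV R0, 53  → R0 = 53
  ADD R3, R0  → R3 = 87 + 53 = 140
Final: R3 = 140

140


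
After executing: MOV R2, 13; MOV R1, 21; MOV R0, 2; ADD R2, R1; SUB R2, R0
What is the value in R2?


Register state trace:
  MOV R2, 13  → R2 = 13
  MOV R1, 21  → R1 = 21
  MOV R0, 2  → R0 = 2
  ADD R2, R1  → R2 = 13 + 21 = 34
  SUB R2, R0  → R2 = 34 - 2 = 32
Final: R2 = 32

32


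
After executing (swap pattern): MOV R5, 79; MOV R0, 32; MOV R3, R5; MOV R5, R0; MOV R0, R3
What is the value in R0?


Register state trace (swap pattern):
  MOV R5, 79  → R5 = 79
  MOV R0, 32  → R0 = 32
  MOV R3, R5  → R3 = 79  (save R5)
  MOV R5, R0  → R5 = 32  (R5 gets R0's value)
  MOV R0, R3  → R0 = 79  (R0 gets saved value)
Final: R0 = 79

79


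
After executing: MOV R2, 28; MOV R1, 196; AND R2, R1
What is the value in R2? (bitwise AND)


Register state trace:
  MOV R2, 28  → R2 = 28 (0b00011100)
  MOV R1, 196  → R1 = 196 (0b11000100)
  AND R2, R1  → R2 = 28 AND 196 = 4 (0b00000100)
Final: R2 = 4

4


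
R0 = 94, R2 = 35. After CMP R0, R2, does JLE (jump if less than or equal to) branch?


Trace:
  R0 = 94, R2 = 35
  CMP R0, R2  → compares 94 vs 35
  JLE checks: is 94 less than or equal to 35?
  94 > 35, so condition is false
Branch taken: No

No


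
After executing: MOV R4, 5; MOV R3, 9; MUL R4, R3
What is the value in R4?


Register state trace:
  MOV R4, 5  → R4 = 5
  MOV R3, 9  → R3 = 9
  MUL R4, R3  → R4 = 5 * 9 = 45
Final: R4 = 45

45


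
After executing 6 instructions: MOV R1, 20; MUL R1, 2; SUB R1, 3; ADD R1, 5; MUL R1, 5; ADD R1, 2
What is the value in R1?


Register state trace:
  MOV R1, 20  → R1 = 20
  MUL R1, 2  → R1 = 20 * 2 = 40
  SUB R1, 3  → R1 = 40 - 3 = 37
  ADD R1, 5  → R1 = 37 + 5 = 42
  MUL R1, 5  → R1 = 42 * 5 = 210
  ADD R1, 2  → R1 = 210 + 2 = 212
Final: R1 = 212

212


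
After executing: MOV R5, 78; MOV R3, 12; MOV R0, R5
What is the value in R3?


Register state trace:
  MOV R5, 78  → R5 = 78
  MOV R3, 12  → R3 = 12
  MOV R0, R5  → R0 = 78
Final: R3 = 12

12


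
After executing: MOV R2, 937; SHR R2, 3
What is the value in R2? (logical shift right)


Register state trace:
  MOV R2, 937  → R2 = 937
  SHR R2, 3  → R2 = 937 >> 3 = 937 // 2^3 = 117
Final: R2 = 117

117


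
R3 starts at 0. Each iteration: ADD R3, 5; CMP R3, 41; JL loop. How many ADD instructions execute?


Loop trace (R3 starts at 0, target 41, step 5):
  ADD #1: R3 = 0 + 5 = 5  → 5 < 41, loop
  ADD #2: R3 = 5 + 5 = 10  → 10 < 41, loop
  ADD #3: R3 = 10 + 5 = 15  → 15 < 41, loop
  ADD #4: R3 = 15 + 5 = 20  → 20 < 41, loop
  ADD #5: R3 = 20 + 5 = 25  → 25 < 41, loop
  ADD #6: R3 = 25 + 5 = 30  → 30 < 41, loop
  ADD #7: R3 = 30 + 5 = 35  → 35 < 41, loop
  ADD #8: R3 = 35 + 5 = 40  → 40 < 41, loop
  ADD #9: R3 = 40 + 5 = 45  → 45 >= 41, exit
Total ADD instructions: 9

9


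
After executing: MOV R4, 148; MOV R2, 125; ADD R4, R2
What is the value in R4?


Register state trace:
  MOV R4, 148  → R4 = 148
  MOV R2, 125  → R2 = 125
  ADD R4, R2  → R4 = 148 + 125 = 273
Final: R4 = 273

273


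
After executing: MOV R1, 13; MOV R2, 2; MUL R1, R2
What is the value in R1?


Register state trace:
  MOV R1, 13  → R1 = 13
  MOV R2, 2  → R2 = 2
  MUL R1, R2  → R1 = 13 * 2 = 26
Final: R1 = 26

26


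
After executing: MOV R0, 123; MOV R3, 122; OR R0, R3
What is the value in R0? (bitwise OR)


Register state trace:
  MOV R0, 123  → R0 = 123 (0b01111011)
  MOV R3, 122  → R3 = 122 (0b01111010)
  OR R0, R3   → R0 = 123 OR 122 = 123 (0b01111011)
Final: R0 = 123

123


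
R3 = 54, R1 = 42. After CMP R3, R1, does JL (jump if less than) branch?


Trace:
  R3 = 54, R1 = 42
  CMP R3, R1  → compares 54 vs 42
  JL checks: is 54 less than 42?
  54 > 42, so condition is false
Branch taken: No

No


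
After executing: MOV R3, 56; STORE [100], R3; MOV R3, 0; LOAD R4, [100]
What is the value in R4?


Register and memory trace:
  MOV R3, 56  → R3 = 56
  STORE [100], R3  → mem[100] = 56
  MOV R3, 0  → R3 = 0
  LOAD R4, [100]  → R4 = mem[100] = 56
Final: R4 = 56

56


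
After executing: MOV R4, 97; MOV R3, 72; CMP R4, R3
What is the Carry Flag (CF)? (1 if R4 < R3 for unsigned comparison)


Register state trace:
  MOV R4, 97  → R4 = 97
  MOV R3, 72  → R3 = 72
  CMP R4, R3  → unsigned 97 - 72: no borrow
  97 >= 72, so CF = 0
CF = 0

0


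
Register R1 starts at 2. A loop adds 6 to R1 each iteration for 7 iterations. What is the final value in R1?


Starting value: R1 = 2
  Iter 1: R1 = 2 + 6 = 8
  Iter 2: R1 = 8 + 6 = 14
  Iter 3: R1 = 14 + 6 = 20
  Iter 4: R1 = 20 + 6 = 26
  Iter 5: R1 = 26 + 6 = 32
  Iter 6: R1 = 32 + 6 = 38
  Iter 7: R1 = 38 + 6 = 44
Final: R1 = 44

44


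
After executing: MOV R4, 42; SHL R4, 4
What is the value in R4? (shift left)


Register state trace:
  MOV R4, 42  → R4 = 42
  SHL R4, 4  → R4 = 42 << 4 = 42 * 2^4 = 672
Final: R4 = 672

672


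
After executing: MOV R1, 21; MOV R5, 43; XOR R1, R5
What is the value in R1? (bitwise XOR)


Register state trace:
  MOV R1, 21  → R1 = 21 (0b00010101)
  MOV R5, 43  → R5 = 43 (0b00101011)
  XOR R1, R5  → R1 = 21 XOR 43 = 62 (0b00111110)
Final: R1 = 62

62


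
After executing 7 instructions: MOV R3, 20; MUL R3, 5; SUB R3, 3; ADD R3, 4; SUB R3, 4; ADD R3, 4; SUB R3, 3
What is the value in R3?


Register state trace:
  MOV R3, 20  → R3 = 20
  MUL R3, 5  → R3 = 20 * 5 = 100
  SUB R3, 3  → R3 = 100 - 3 = 97
  ADD R3, 4  → R3 = 97 + 4 = 101
  SUB R3, 4  → R3 = 101 - 4 = 97
  ADD R3, 4  → R3 = 97 + 4 = 101
  SUB R3, 3  → R3 = 101 - 3 = 98
Final: R3 = 98

98


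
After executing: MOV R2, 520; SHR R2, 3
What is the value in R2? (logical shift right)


Register state trace:
  MOV R2, 520  → R2 = 520
  SHR R2, 3  → R2 = 520 >> 3 = 520 // 2^3 = 65
Final: R2 = 65

65


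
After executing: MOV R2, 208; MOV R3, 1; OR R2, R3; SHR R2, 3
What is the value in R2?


Register state trace:
  MOV R2, 208  → R2 = 208 (0b11010000)
  MOV R3, 1  → R3 = 1 (0b00000001)
  OR R2, R3  → R2 = 208 OR 1 = 209 (0b11010001)
  SHR R2, 3  → R2 = 209 >> 3 = 26
Final: R2 = 26

26


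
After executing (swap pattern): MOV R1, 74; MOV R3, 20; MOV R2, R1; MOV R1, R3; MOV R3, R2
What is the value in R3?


Register state trace (swap pattern):
  MOV R1, 74  → R1 = 74
  MOV R3, 20  → R3 = 20
  MOV R2, R1  → R2 = 74  (save R1)
  MOV R1, R3  → R1 = 20  (R1 gets R3's value)
  MOV R3, R2  → R3 = 74  (R3 gets saved value)
Final: R3 = 74

74


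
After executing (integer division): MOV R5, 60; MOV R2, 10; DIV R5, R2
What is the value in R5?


Register state trace:
  MOV R5, 60  → R5 = 60
  MOV R2, 10  → R2 = 10
  DIV R5, R2  → R5 = 60 // 10 = 6
Final: R5 = 6

6


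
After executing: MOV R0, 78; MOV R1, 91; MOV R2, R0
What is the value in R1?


Register state trace:
  MOV R0, 78  → R0 = 78
  MOV R1, 91  → R1 = 91
  MOV R2, R0  → R2 = 78
Final: R1 = 91

91


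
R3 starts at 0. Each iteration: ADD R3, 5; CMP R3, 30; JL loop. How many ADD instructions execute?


Loop trace (R3 starts at 0, target 30, step 5):
  ADD #1: R3 = 0 + 5 = 5  → 5 < 30, loop
  ADD #2: R3 = 5 + 5 = 10  → 10 < 30, loop
  ADD #3: R3 = 10 + 5 = 15  → 15 < 30, loop
  ADD #4: R3 = 15 + 5 = 20  → 20 < 30, loop
  ADD #5: R3 = 20 + 5 = 25  → 25 < 30, loop
  ADD #6: R3 = 25 + 5 = 30  → 30 >= 30, exit
Total ADD instructions: 6

6


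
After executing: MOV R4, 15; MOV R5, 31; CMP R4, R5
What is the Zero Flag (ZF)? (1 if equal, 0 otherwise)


Register state trace:
  MOV R4, 15  → R4 = 15
  MOV R5, 31  → R5 = 31
  CMP R4, R5  → computes 15 - 31 = -16
  Result is nonzero, so values are not equal
ZF = 0

0


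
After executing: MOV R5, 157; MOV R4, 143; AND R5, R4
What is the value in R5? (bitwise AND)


Register state trace:
  MOV R5, 157  → R5 = 157 (0b10011101)
  MOV R4, 143  → R4 = 143 (0b10001111)
  AND R5, R4  → R5 = 157 AND 143 = 141 (0b10001101)
Final: R5 = 141

141


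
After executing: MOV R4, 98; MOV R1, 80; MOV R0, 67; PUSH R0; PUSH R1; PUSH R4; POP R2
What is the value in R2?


Stack trace (top is rightmost):
  MOV R4, 98  → R4 = 98
  MOV R1, 80  → R1 = 80
  MOV R0, 67  → R0 = 67
  PUSH R0  → stack: [67]
  PUSH R1  → stack: [67, 80]
  PUSH R4  → stack: [67, 80, 98]
  POP R2  → R2 = 98, stack: [67, 80]
Final: R2 = 98

98


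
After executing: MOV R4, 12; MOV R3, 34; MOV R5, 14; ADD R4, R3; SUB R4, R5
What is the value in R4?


Register state trace:
  MOV R4, 12  → R4 = 12
  MOV R3, 34  → R3 = 34
  MOV R5, 14  → R5 = 14
  ADD R4, R3  → R4 = 12 + 34 = 46
  SUB R4, R5  → R4 = 46 - 14 = 32
Final: R4 = 32

32


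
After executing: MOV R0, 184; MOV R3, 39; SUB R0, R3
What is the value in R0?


Register state trace:
  MOV R0, 184  → R0 = 184
  MOV R3, 39  → R3 = 39
  SUB R0, R3  → R0 = 184 - 39 = 145
Final: R0 = 145

145


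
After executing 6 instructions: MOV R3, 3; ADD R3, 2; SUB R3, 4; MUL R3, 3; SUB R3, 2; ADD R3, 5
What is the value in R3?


Register state trace:
  MOV R3, 3  → R3 = 3
  ADD R3, 2  → R3 = 3 + 2 = 5
  SUB R3, 4  → R3 = 5 - 4 = 1
  MUL R3, 3  → R3 = 1 * 3 = 3
  SUB R3, 2  → R3 = 3 - 2 = 1
  ADD R3, 5  → R3 = 1 + 5 = 6
Final: R3 = 6

6


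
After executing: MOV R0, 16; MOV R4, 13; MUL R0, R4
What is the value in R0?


Register state trace:
  MOV R0, 16  → R0 = 16
  MOV R4, 13  → R4 = 13
  MUL R0, R4  → R0 = 16 * 13 = 208
Final: R0 = 208

208


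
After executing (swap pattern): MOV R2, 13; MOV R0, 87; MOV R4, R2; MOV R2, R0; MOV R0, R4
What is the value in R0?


Register state trace (swap pattern):
  MOV R2, 13  → R2 = 13
  MOV R0, 87  → R0 = 87
  MOV R4, R2  → R4 = 13  (save R2)
  MOV R2, R0  → R2 = 87  (R2 gets R0's value)
  MOV R0, R4  → R0 = 13  (R0 gets saved value)
Final: R0 = 13

13


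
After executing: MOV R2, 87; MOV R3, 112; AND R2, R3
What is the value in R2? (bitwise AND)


Register state trace:
  MOV R2, 87  → R2 = 87 (0b01010111)
  MOV R3, 112  → R3 = 112 (0b01110000)
  AND R2, R3  → R2 = 87 AND 112 = 80 (0b01010000)
Final: R2 = 80

80


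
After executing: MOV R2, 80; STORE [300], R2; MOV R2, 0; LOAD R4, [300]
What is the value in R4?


Register and memory trace:
  MOV R2, 80  → R2 = 80
  STORE [300], R2  → mem[300] = 80
  MOV R2, 0  → R2 = 0
  LOAD R4, [300]  → R4 = mem[300] = 80
Final: R4 = 80

80


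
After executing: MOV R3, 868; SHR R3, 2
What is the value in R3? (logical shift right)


Register state trace:
  MOV R3, 868  → R3 = 868
  SHR R3, 2  → R3 = 868 >> 2 = 868 // 2^2 = 217
Final: R3 = 217

217


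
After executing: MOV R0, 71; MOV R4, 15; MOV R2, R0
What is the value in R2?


Register state trace:
  MOV R0, 71  → R0 = 71
  MOV R4, 15  → R4 = 15
  MOV R2, R0  → R2 = 71
Final: R2 = 71

71


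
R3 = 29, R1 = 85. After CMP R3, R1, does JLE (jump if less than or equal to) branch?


Trace:
  R3 = 29, R1 = 85
  CMP R3, R1  → compares 29 vs 85
  JLE checks: is 29 less than or equal to 85?
  29 < 85, so condition is true
Branch taken: Yes

Yes


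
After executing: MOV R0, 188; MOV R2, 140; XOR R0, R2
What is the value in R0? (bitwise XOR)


Register state trace:
  MOV R0, 188  → R0 = 188 (0b10111100)
  MOV R2, 140  → R2 = 140 (0b10001100)
  XOR R0, R2  → R0 = 188 XOR 140 = 48 (0b00110000)
Final: R0 = 48

48


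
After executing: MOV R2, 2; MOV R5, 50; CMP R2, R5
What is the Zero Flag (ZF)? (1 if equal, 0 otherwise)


Register state trace:
  MOV R2, 2  → R2 = 2
  MOV R5, 50  → R5 = 50
  CMP R2, R5  → computes 2 - 50 = -48
  Result is nonzero, so values are not equal
ZF = 0

0


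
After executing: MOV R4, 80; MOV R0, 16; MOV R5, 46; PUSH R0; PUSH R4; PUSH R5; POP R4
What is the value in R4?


Stack trace (top is rightmost):
  MOV R4, 80  → R4 = 80
  MOV R0, 16  → R0 = 16
  MOV R5, 46  → R5 = 46
  PUSH R0  → stack: [16]
  PUSH R4  → stack: [16, 80]
  PUSH R5  → stack: [16, 80, 46]
  POP R4  → R4 = 46, stack: [16, 80]
Final: R4 = 46

46


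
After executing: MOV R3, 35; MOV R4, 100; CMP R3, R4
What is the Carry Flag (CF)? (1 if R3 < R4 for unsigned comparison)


Register state trace:
  MOV R3, 35  → R3 = 35
  MOV R4, 100  → R4 = 100
  CMP R3, R4  → unsigned 35 - 100: borrow occurs
  35 < 100, so CF = 1
CF = 1

1


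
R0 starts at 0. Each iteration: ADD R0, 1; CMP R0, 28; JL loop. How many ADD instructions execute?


Loop trace (R0 starts at 0, target 28, step 1):
  ADD #1: R0 = 0 + 1 = 1  → 1 < 28, loop
  ADD #2: R0 = 1 + 1 = 2  → 2 < 28, loop
  ADD #3: R0 = 2 + 1 = 3  → 3 < 28, loop
  ADD #4: R0 = 3 + 1 = 4  → 4 < 28, loop
  ADD #5: R0 = 4 + 1 = 5  → 5 < 28, loop
  ADD #6: R0 = 5 + 1 = 6  → 6 < 28, loop
  ADD #7: R0 = 6 + 1 = 7  → 7 < 28, loop
  ADD #8: R0 = 7 + 1 = 8  → 8 < 28, loop
  ADD #9: R0 = 8 + 1 = 9  → 9 < 28, loop
  ADD #10: R0 = 9 + 1 = 10  → 10 < 28, loop
  ADD #11: R0 = 10 + 1 = 11  → 11 < 28, loop
  ADD #12: R0 = 11 + 1 = 12  → 12 < 28, loop
  ADD #13: R0 = 12 + 1 = 13  → 13 < 28, loop
  ADD #14: R0 = 13 + 1 = 14  → 14 < 28, loop
  ADD #15: R0 = 14 + 1 = 15  → 15 < 28, loop
  ADD #16: R0 = 15 + 1 = 16  → 16 < 28, loop
  ADD #17: R0 = 16 + 1 = 17  → 17 < 28, loop
  ADD #18: R0 = 17 + 1 = 18  → 18 < 28, loop
  ADD #19: R0 = 18 + 1 = 19  → 19 < 28, loop
  ADD #20: R0 = 19 + 1 = 20  → 20 < 28, loop
  ADD #21: R0 = 20 + 1 = 21  → 21 < 28, loop
  ADD #22: R0 = 21 + 1 = 22  → 22 < 28, loop
  ADD #23: R0 = 22 + 1 = 23  → 23 < 28, loop
  ADD #24: R0 = 23 + 1 = 24  → 24 < 28, loop
  ADD #25: R0 = 24 + 1 = 25  → 25 < 28, loop
  ADD #26: R0 = 25 + 1 = 26  → 26 < 28, loop
  ADD #27: R0 = 26 + 1 = 27  → 27 < 28, loop
  ADD #28: R0 = 27 + 1 = 28  → 28 >= 28, exit
Total ADD instructions: 28

28


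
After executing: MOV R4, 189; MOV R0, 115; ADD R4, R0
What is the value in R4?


Register state trace:
  MOV R4, 189  → R4 = 189
  MOV R0, 115  → R0 = 115
  ADD R4, R0  → R4 = 189 + 115 = 304
Final: R4 = 304

304


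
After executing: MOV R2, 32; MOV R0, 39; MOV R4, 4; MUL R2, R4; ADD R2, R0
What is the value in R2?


Register state trace:
  MOV R2, 32  → R2 = 32
  MOV R0, 39  → R0 = 39
  MOV R4, 4  → R4 = 4
  MUL R2, R4  → R2 = 32 * 4 = 128
  ADD R2, R0  → R2 = 128 + 39 = 167
Final: R2 = 167

167


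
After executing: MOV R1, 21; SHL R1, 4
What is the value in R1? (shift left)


Register state trace:
  MOV R1, 21  → R1 = 21
  SHL R1, 4  → R1 = 21 << 4 = 21 * 2^4 = 336
Final: R1 = 336

336


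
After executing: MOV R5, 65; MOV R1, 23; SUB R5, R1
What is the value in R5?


Register state trace:
  MOV R5, 65  → R5 = 65
  MOV R1, 23  → R1 = 23
  SUB R5, R1  → R5 = 65 - 23 = 42
Final: R5 = 42

42


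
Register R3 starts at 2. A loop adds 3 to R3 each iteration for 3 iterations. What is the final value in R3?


Starting value: R3 = 2
  Iter 1: R3 = 2 + 3 = 5
  Iter 2: R3 = 5 + 3 = 8
  Iter 3: R3 = 8 + 3 = 11
Final: R3 = 11

11


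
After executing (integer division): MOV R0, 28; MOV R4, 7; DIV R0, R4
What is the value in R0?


Register state trace:
  MOV R0, 28  → R0 = 28
  MOV R4, 7  → R4 = 7
  DIV R0, R4  → R0 = 28 // 7 = 4
Final: R0 = 4

4


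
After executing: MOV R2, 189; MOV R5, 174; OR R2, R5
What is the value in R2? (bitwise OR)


Register state trace:
  MOV R2, 189  → R2 = 189 (0b10111101)
  MOV R5, 174  → R5 = 174 (0b10101110)
  OR R2, R5   → R2 = 189 OR 174 = 191 (0b10111111)
Final: R2 = 191

191


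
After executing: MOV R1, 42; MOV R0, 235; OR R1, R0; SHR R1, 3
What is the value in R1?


Register state trace:
  MOV R1, 42  → R1 = 42 (0b00101010)
  MOV R0, 235  → R0 = 235 (0b11101011)
  OR R1, R0  → R1 = 42 OR 235 = 235 (0b11101011)
  SHR R1, 3  → R1 = 235 >> 3 = 29
Final: R1 = 29

29


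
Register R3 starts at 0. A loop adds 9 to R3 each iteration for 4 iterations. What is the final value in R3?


Starting value: R3 = 0
  Iter 1: R3 = 0 + 9 = 9
  Iter 2: R3 = 9 + 9 = 18
  Iter 3: R3 = 18 + 9 = 27
  Iter 4: R3 = 27 + 9 = 36
Final: R3 = 36

36


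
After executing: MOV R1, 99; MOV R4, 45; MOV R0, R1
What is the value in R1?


Register state trace:
  MOV R1, 99  → R1 = 99
  MOV R4, 45  → R4 = 45
  MOV R0, R1  → R0 = 99
Final: R1 = 99

99


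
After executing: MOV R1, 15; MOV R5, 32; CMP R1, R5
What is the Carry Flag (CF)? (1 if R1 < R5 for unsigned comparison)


Register state trace:
  MOV R1, 15  → R1 = 15
  MOV R5, 32  → R5 = 32
  CMP R1, R5  → unsigned 15 - 32: borrow occurs
  15 < 32, so CF = 1
CF = 1

1


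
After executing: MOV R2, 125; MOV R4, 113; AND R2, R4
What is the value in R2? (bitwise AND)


Register state trace:
  MOV R2, 125  → R2 = 125 (0b01111101)
  MOV R4, 113  → R4 = 113 (0b01110001)
  AND R2, R4  → R2 = 125 AND 113 = 113 (0b01110001)
Final: R2 = 113

113


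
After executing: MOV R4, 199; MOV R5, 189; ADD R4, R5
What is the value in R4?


Register state trace:
  MOV R4, 199  → R4 = 199
  MOV R5, 189  → R5 = 189
  ADD R4, R5  → R4 = 199 + 189 = 388
Final: R4 = 388

388


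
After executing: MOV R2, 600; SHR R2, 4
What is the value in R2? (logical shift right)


Register state trace:
  MOV R2, 600  → R2 = 600
  SHR R2, 4  → R2 = 600 >> 4 = 600 // 2^4 = 37
Final: R2 = 37

37


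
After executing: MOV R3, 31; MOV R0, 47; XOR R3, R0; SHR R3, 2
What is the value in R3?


Register state trace:
  MOV R3, 31  → R3 = 31 (0b00011111)
  MOV R0, 47  → R0 = 47 (0b00101111)
  XOR R3, R0  → R3 = 31 XOR 47 = 48 (0b00110000)
  SHR R3, 2  → R3 = 48 >> 2 = 12
Final: R3 = 12

12


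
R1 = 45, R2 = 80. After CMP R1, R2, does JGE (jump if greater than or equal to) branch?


Trace:
  R1 = 45, R2 = 80
  CMP R1, R2  → compares 45 vs 80
  JGE checks: is 45 greater than or equal to 80?
  45 < 80, so condition is false
Branch taken: No

No


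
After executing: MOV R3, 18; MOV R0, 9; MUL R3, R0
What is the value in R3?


Register state trace:
  MOV R3, 18  → R3 = 18
  MOV R0, 9  → R0 = 9
  MUL R3, R0  → R3 = 18 * 9 = 162
Final: R3 = 162

162


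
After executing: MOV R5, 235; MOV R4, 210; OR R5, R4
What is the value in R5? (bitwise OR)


Register state trace:
  MOV R5, 235  → R5 = 235 (0b11101011)
  MOV R4, 210  → R4 = 210 (0b11010010)
  OR R5, R4   → R5 = 235 OR 210 = 251 (0b11111011)
Final: R5 = 251

251


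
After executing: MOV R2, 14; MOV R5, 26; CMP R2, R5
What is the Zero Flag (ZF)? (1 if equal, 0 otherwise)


Register state trace:
  MOV R2, 14  → R2 = 14
  MOV R5, 26  → R5 = 26
  CMP R2, R5  → computes 14 - 26 = -12
  Result is nonzero, so values are not equal
ZF = 0

0


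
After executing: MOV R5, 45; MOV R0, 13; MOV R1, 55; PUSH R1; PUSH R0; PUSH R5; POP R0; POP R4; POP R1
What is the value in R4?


Stack trace (top is rightmost):
  MOV R5, 45  → R5 = 45
  MOV R0, 13  → R0 = 13
  MOV R1, 55  → R1 = 55
  PUSH R1  → stack: [55]
  PUSH R0  → stack: [55, 13]
  PUSH R5  → stack: [55, 13, 45]
  POP R0  → R0 = 45, stack: [55, 13]
  POP R4  → R4 = 13, stack: [55]
  POP R1  → R1 = 55, stack: []
Final: R4 = 13

13


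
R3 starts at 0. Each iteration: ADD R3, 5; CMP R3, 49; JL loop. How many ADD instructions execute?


Loop trace (R3 starts at 0, target 49, step 5):
  ADD #1: R3 = 0 + 5 = 5  → 5 < 49, loop
  ADD #2: R3 = 5 + 5 = 10  → 10 < 49, loop
  ADD #3: R3 = 10 + 5 = 15  → 15 < 49, loop
  ADD #4: R3 = 15 + 5 = 20  → 20 < 49, loop
  ADD #5: R3 = 20 + 5 = 25  → 25 < 49, loop
  ADD #6: R3 = 25 + 5 = 30  → 30 < 49, loop
  ADD #7: R3 = 30 + 5 = 35  → 35 < 49, loop
  ADD #8: R3 = 35 + 5 = 40  → 40 < 49, loop
  ADD #9: R3 = 40 + 5 = 45  → 45 < 49, loop
  ADD #10: R3 = 45 + 5 = 50  → 50 >= 49, exit
Total ADD instructions: 10

10


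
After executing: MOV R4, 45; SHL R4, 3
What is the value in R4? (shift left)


Register state trace:
  MOV R4, 45  → R4 = 45
  SHL R4, 3  → R4 = 45 << 3 = 45 * 2^3 = 360
Final: R4 = 360

360


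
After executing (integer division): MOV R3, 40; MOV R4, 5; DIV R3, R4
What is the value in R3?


Register state trace:
  MOV R3, 40  → R3 = 40
  MOV R4, 5  → R4 = 5
  DIV R3, R4  → R3 = 40 // 5 = 8
Final: R3 = 8

8


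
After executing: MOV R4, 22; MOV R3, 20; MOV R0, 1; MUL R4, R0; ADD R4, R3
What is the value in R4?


Register state trace:
  MOV R4, 22  → R4 = 22
  MOV R3, 20  → R3 = 20
  MOV R0, 1  → R0 = 1
  MUL R4, R0  → R4 = 22 * 1 = 22
  ADD R4, R3  → R4 = 22 + 20 = 42
Final: R4 = 42

42


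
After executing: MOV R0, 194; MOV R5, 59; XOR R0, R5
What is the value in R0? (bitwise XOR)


Register state trace:
  MOV R0, 194  → R0 = 194 (0b11000010)
  MOV R5, 59  → R5 = 59 (0b00111011)
  XOR R0, R5  → R0 = 194 XOR 59 = 249 (0b11111001)
Final: R0 = 249

249


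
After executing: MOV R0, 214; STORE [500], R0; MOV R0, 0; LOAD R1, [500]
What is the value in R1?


Register and memory trace:
  MOV R0, 214  → R0 = 214
  STORE [500], R0  → mem[500] = 214
  MOV R0, 0  → R0 = 0
  LOAD R1, [500]  → R1 = mem[500] = 214
Final: R1 = 214

214


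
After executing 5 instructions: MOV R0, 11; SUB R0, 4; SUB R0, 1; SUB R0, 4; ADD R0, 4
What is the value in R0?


Register state trace:
  MOV R0, 11  → R0 = 11
  SUB R0, 4  → R0 = 11 - 4 = 7
  SUB R0, 1  → R0 = 7 - 1 = 6
  SUB R0, 4  → R0 = 6 - 4 = 2
  ADD R0, 4  → R0 = 2 + 4 = 6
Final: R0 = 6

6


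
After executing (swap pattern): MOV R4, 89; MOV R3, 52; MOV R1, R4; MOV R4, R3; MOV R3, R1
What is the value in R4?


Register state trace (swap pattern):
  MOV R4, 89  → R4 = 89
  MOV R3, 52  → R3 = 52
  MOV R1, R4  → R1 = 89  (save R4)
  MOV R4, R3  → R4 = 52  (R4 gets R3's value)
  MOV R3, R1  → R3 = 89  (R3 gets saved value)
Final: R4 = 52

52


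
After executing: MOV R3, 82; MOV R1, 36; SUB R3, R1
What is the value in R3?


Register state trace:
  MOV R3, 82  → R3 = 82
  MOV R1, 36  → R1 = 36
  SUB R3, R1  → R3 = 82 - 36 = 46
Final: R3 = 46

46


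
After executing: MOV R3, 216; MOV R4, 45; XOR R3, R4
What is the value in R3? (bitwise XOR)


Register state trace:
  MOV R3, 216  → R3 = 216 (0b11011000)
  MOV R4, 45  → R4 = 45 (0b00101101)
  XOR R3, R4  → R3 = 216 XOR 45 = 245 (0b11110101)
Final: R3 = 245

245


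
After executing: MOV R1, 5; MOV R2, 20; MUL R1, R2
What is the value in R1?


Register state trace:
  MOV R1, 5  → R1 = 5
  MOV R2, 20  → R2 = 20
  MUL R1, R2  → R1 = 5 * 20 = 100
Final: R1 = 100

100


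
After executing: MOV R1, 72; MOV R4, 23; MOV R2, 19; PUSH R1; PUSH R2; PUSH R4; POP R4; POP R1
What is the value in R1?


Stack trace (top is rightmost):
  MOV R1, 72  → R1 = 72
  MOV R4, 23  → R4 = 23
  MOV R2, 19  → R2 = 19
  PUSH R1  → stack: [72]
  PUSH R2  → stack: [72, 19]
  PUSH R4  → stack: [72, 19, 23]
  POP R4  → R4 = 23, stack: [72, 19]
  POP R1  → R1 = 19, stack: [72]
Final: R1 = 19

19


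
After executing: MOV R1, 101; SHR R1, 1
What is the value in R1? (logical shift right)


Register state trace:
  MOV R1, 101  → R1 = 101
  SHR R1, 1  → R1 = 101 >> 1 = 101 // 2^1 = 50
Final: R1 = 50

50


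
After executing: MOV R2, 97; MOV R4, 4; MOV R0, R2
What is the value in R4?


Register state trace:
  MOV R2, 97  → R2 = 97
  MOV R4, 4  → R4 = 4
  MOV R0, R2  → R0 = 97
Final: R4 = 4

4


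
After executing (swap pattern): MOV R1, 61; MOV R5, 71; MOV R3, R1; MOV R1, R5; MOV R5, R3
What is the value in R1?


Register state trace (swap pattern):
  MOV R1, 61  → R1 = 61
  MOV R5, 71  → R5 = 71
  MOV R3, R1  → R3 = 61  (save R1)
  MOV R1, R5  → R1 = 71  (R1 gets R5's value)
  MOV R5, R3  → R5 = 61  (R5 gets saved value)
Final: R1 = 71

71


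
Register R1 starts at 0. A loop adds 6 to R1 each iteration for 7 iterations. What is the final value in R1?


Starting value: R1 = 0
  Iter 1: R1 = 0 + 6 = 6
  Iter 2: R1 = 6 + 6 = 12
  Iter 3: R1 = 12 + 6 = 18
  Iter 4: R1 = 18 + 6 = 24
  Iter 5: R1 = 24 + 6 = 30
  Iter 6: R1 = 30 + 6 = 36
  Iter 7: R1 = 36 + 6 = 42
Final: R1 = 42

42


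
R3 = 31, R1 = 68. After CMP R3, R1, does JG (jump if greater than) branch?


Trace:
  R3 = 31, R1 = 68
  CMP R3, R1  → compares 31 vs 68
  JG checks: is 31 greater than 68?
  31 < 68, so condition is false
Branch taken: No

No


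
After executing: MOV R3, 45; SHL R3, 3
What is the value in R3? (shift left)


Register state trace:
  MOV R3, 45  → R3 = 45
  SHL R3, 3  → R3 = 45 << 3 = 45 * 2^3 = 360
Final: R3 = 360

360


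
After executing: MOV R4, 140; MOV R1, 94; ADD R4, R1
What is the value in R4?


Register state trace:
  MOV R4, 140  → R4 = 140
  MOV R1, 94  → R1 = 94
  ADD R4, R1  → R4 = 140 + 94 = 234
Final: R4 = 234

234


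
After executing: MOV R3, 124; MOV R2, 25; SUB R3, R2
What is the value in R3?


Register state trace:
  MOV R3, 124  → R3 = 124
  MOV R2, 25  → R2 = 25
  SUB R3, R2  → R3 = 124 - 25 = 99
Final: R3 = 99

99


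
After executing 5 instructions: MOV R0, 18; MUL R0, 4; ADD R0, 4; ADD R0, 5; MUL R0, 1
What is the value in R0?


Register state trace:
  MOV R0, 18  → R0 = 18
  MUL R0, 4  → R0 = 18 * 4 = 72
  ADD R0, 4  → R0 = 72 + 4 = 76
  ADD R0, 5  → R0 = 76 + 5 = 81
  MUL R0, 1  → R0 = 81 * 1 = 81
Final: R0 = 81

81


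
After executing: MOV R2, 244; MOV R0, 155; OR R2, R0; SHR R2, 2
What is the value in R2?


Register state trace:
  MOV R2, 244  → R2 = 244 (0b11110100)
  MOV R0, 155  → R0 = 155 (0b10011011)
  OR R2, R0  → R2 = 244 OR 155 = 255 (0b11111111)
  SHR R2, 2  → R2 = 255 >> 2 = 63
Final: R2 = 63

63


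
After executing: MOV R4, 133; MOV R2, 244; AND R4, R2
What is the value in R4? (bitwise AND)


Register state trace:
  MOV R4, 133  → R4 = 133 (0b10000101)
  MOV R2, 244  → R2 = 244 (0b11110100)
  AND R4, R2  → R4 = 133 AND 244 = 132 (0b10000100)
Final: R4 = 132

132


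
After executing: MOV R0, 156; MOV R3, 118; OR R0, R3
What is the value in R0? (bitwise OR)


Register state trace:
  MOV R0, 156  → R0 = 156 (0b10011100)
  MOV R3, 118  → R3 = 118 (0b01110110)
  OR R0, R3   → R0 = 156 OR 118 = 254 (0b11111110)
Final: R0 = 254

254


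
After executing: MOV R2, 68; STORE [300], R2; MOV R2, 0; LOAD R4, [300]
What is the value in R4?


Register and memory trace:
  MOV R2, 68  → R2 = 68
  STORE [300], R2  → mem[300] = 68
  MOV R2, 0  → R2 = 0
  LOAD R4, [300]  → R4 = mem[300] = 68
Final: R4 = 68

68


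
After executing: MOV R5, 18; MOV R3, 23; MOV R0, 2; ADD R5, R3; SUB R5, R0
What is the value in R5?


Register state trace:
  MOV R5, 18  → R5 = 18
  MOV R3, 23  → R3 = 23
  MOV R0, 2  → R0 = 2
  ADD R5, R3  → R5 = 18 + 23 = 41
  SUB R5, R0  → R5 = 41 - 2 = 39
Final: R5 = 39

39


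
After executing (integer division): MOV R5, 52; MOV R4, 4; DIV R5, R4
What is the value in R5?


Register state trace:
  MOV R5, 52  → R5 = 52
  MOV R4, 4  → R4 = 4
  DIV R5, R4  → R5 = 52 // 4 = 13
Final: R5 = 13

13


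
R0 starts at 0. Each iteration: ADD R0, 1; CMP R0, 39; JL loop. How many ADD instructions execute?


Loop trace (R0 starts at 0, target 39, step 1):
  ADD #1: R0 = 0 + 1 = 1  → 1 < 39, loop
  ADD #2: R0 = 1 + 1 = 2  → 2 < 39, loop
  ADD #3: R0 = 2 + 1 = 3  → 3 < 39, loop
  ADD #4: R0 = 3 + 1 = 4  → 4 < 39, loop
  ADD #5: R0 = 4 + 1 = 5  → 5 < 39, loop
  ADD #6: R0 = 5 + 1 = 6  → 6 < 39, loop
  ADD #7: R0 = 6 + 1 = 7  → 7 < 39, loop
  ADD #8: R0 = 7 + 1 = 8  → 8 < 39, loop
  ADD #9: R0 = 8 + 1 = 9  → 9 < 39, loop
  ADD #10: R0 = 9 + 1 = 10  → 10 < 39, loop
  ADD #11: R0 = 10 + 1 = 11  → 11 < 39, loop
  ADD #12: R0 = 11 + 1 = 12  → 12 < 39, loop
  ADD #13: R0 = 12 + 1 = 13  → 13 < 39, loop
  ADD #14: R0 = 13 + 1 = 14  → 14 < 39, loop
  ADD #15: R0 = 14 + 1 = 15  → 15 < 39, loop
  ADD #16: R0 = 15 + 1 = 16  → 16 < 39, loop
  ADD #17: R0 = 16 + 1 = 17  → 17 < 39, loop
  ADD #18: R0 = 17 + 1 = 18  → 18 < 39, loop
  ADD #19: R0 = 18 + 1 = 19  → 19 < 39, loop
  ADD #20: R0 = 19 + 1 = 20  → 20 < 39, loop
  ADD #21: R0 = 20 + 1 = 21  → 21 < 39, loop
  ADD #22: R0 = 21 + 1 = 22  → 22 < 39, loop
  ADD #23: R0 = 22 + 1 = 23  → 23 < 39, loop
  ADD #24: R0 = 23 + 1 = 24  → 24 < 39, loop
  ADD #25: R0 = 24 + 1 = 25  → 25 < 39, loop
  ADD #26: R0 = 25 + 1 = 26  → 26 < 39, loop
  ADD #27: R0 = 26 + 1 = 27  → 27 < 39, loop
  ADD #28: R0 = 27 + 1 = 28  → 28 < 39, loop
  ADD #29: R0 = 28 + 1 = 29  → 29 < 39, loop
  ADD #30: R0 = 29 + 1 = 30  → 30 < 39, loop
  ADD #31: R0 = 30 + 1 = 31  → 31 < 39, loop
  ADD #32: R0 = 31 + 1 = 32  → 32 < 39, loop
  ADD #33: R0 = 32 + 1 = 33  → 33 < 39, loop
  ADD #34: R0 = 33 + 1 = 34  → 34 < 39, loop
  ADD #35: R0 = 34 + 1 = 35  → 35 < 39, loop
  ADD #36: R0 = 35 + 1 = 36  → 36 < 39, loop
  ADD #37: R0 = 36 + 1 = 37  → 37 < 39, loop
  ADD #38: R0 = 37 + 1 = 38  → 38 < 39, loop
  ADD #39: R0 = 38 + 1 = 39  → 39 >= 39, exit
Total ADD instructions: 39

39


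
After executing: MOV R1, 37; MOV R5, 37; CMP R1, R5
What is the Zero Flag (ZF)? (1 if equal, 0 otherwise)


Register state trace:
  MOV R1, 37  → R1 = 37
  MOV R5, 37  → R5 = 37
  CMP R1, R5  → computes 37 - 37 = 0
  Result is zero, so values are equal
ZF = 1

1


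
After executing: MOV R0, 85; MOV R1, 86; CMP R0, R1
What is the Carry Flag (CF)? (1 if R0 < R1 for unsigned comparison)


Register state trace:
  MOV R0, 85  → R0 = 85
  MOV R1, 86  → R1 = 86
  CMP R0, R1  → unsigned 85 - 86: borrow occurs
  85 < 86, so CF = 1
CF = 1

1


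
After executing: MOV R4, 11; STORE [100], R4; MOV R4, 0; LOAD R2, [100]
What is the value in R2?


Register and memory trace:
  MOV R4, 11  → R4 = 11
  STORE [100], R4  → mem[100] = 11
  MOV R4, 0  → R4 = 0
  LOAD R2, [100]  → R2 = mem[100] = 11
Final: R2 = 11

11


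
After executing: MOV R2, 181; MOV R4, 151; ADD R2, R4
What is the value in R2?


Register state trace:
  MOV R2, 181  → R2 = 181
  MOV R4, 151  → R4 = 151
  ADD R2, R4  → R2 = 181 + 151 = 332
Final: R2 = 332

332


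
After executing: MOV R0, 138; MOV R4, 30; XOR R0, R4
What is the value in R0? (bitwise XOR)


Register state trace:
  MOV R0, 138  → R0 = 138 (0b10001010)
  MOV R4, 30  → R4 = 30 (0b00011110)
  XOR R0, R4  → R0 = 138 XOR 30 = 148 (0b10010100)
Final: R0 = 148

148


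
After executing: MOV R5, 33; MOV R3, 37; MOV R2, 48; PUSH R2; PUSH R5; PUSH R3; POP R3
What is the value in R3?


Stack trace (top is rightmost):
  MOV R5, 33  → R5 = 33
  MOV R3, 37  → R3 = 37
  MOV R2, 48  → R2 = 48
  PUSH R2  → stack: [48]
  PUSH R5  → stack: [48, 33]
  PUSH R3  → stack: [48, 33, 37]
  POP R3  → R3 = 37, stack: [48, 33]
Final: R3 = 37

37


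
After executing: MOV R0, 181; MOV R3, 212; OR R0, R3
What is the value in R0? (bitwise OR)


Register state trace:
  MOV R0, 181  → R0 = 181 (0b10110101)
  MOV R3, 212  → R3 = 212 (0b11010100)
  OR R0, R3   → R0 = 181 OR 212 = 245 (0b11110101)
Final: R0 = 245

245


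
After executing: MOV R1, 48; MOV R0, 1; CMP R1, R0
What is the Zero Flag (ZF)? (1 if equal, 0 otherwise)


Register state trace:
  MOV R1, 48  → R1 = 48
  MOV R0, 1  → R0 = 1
  CMP R1, R0  → computes 48 - 1 = 47
  Result is nonzero, so values are not equal
ZF = 0

0


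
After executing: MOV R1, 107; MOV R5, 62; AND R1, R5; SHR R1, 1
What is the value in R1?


Register state trace:
  MOV R1, 107  → R1 = 107 (0b01101011)
  MOV R5, 62  → R5 = 62 (0b00111110)
  AND R1, R5  → R1 = 107 AND 62 = 42 (0b00101010)
  SHR R1, 1  → R1 = 42 >> 1 = 21
Final: R1 = 21

21


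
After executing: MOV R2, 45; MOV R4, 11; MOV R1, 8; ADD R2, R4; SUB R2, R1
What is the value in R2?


Register state trace:
  MOV R2, 45  → R2 = 45
  MOV R4, 11  → R4 = 11
  MOV R1, 8  → R1 = 8
  ADD R2, R4  → R2 = 45 + 11 = 56
  SUB R2, R1  → R2 = 56 - 8 = 48
Final: R2 = 48

48


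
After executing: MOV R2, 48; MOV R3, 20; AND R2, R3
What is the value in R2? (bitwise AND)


Register state trace:
  MOV R2, 48  → R2 = 48 (0b00110000)
  MOV R3, 20  → R3 = 20 (0b00010100)
  AND R2, R3  → R2 = 48 AND 20 = 16 (0b00010000)
Final: R2 = 16

16


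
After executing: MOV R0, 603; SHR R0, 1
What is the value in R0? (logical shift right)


Register state trace:
  MOV R0, 603  → R0 = 603
  SHR R0, 1  → R0 = 603 >> 1 = 603 // 2^1 = 301
Final: R0 = 301

301


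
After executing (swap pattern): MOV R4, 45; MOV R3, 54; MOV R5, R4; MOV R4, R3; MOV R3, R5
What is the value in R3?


Register state trace (swap pattern):
  MOV R4, 45  → R4 = 45
  MOV R3, 54  → R3 = 54
  MOV R5, R4  → R5 = 45  (save R4)
  MOV R4, R3  → R4 = 54  (R4 gets R3's value)
  MOV R3, R5  → R3 = 45  (R3 gets saved value)
Final: R3 = 45

45
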